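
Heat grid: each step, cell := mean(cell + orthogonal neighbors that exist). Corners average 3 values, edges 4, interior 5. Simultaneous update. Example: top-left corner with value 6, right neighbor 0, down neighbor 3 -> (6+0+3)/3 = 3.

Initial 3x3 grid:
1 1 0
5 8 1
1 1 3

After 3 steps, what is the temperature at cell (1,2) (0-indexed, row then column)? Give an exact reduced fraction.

Answer: 8971/3600

Derivation:
Step 1: cell (1,2) = 3
Step 2: cell (1,2) = 32/15
Step 3: cell (1,2) = 8971/3600
Full grid after step 3:
  5717/2160 6139/2400 2291/1080
  43259/14400 2593/1000 8971/3600
  1553/540 4601/1600 5317/2160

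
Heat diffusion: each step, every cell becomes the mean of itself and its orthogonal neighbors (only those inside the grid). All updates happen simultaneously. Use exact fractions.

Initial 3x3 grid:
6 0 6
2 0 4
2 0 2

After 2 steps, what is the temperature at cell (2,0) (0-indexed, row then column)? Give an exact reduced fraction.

Answer: 29/18

Derivation:
Step 1: cell (2,0) = 4/3
Step 2: cell (2,0) = 29/18
Full grid after step 2:
  49/18 51/20 28/9
  77/40 107/50 143/60
  29/18 83/60 2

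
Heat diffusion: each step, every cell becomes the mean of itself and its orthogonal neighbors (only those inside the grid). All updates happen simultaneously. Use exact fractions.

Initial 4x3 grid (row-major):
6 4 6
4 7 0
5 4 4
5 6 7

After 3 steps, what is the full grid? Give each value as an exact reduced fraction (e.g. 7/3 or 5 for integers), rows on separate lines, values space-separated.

After step 1:
  14/3 23/4 10/3
  11/2 19/5 17/4
  9/2 26/5 15/4
  16/3 11/2 17/3
After step 2:
  191/36 351/80 40/9
  277/60 49/10 227/60
  77/15 91/20 283/60
  46/9 217/40 179/36
After step 3:
  10303/2160 1523/320 9083/2160
  449/90 1779/400 803/180
  1747/360 989/200 811/180
  5641/1080 2407/480 5441/1080

Answer: 10303/2160 1523/320 9083/2160
449/90 1779/400 803/180
1747/360 989/200 811/180
5641/1080 2407/480 5441/1080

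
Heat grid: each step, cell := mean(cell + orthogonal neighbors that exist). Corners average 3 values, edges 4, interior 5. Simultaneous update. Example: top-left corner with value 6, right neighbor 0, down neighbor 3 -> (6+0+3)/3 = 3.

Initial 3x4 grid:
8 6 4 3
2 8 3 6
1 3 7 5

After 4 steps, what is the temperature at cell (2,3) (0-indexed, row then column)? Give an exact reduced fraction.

Step 1: cell (2,3) = 6
Step 2: cell (2,3) = 59/12
Step 3: cell (2,3) = 607/120
Step 4: cell (2,3) = 41423/8640
Full grid after step 4:
  127841/25920 104879/21600 106691/21600 122579/25920
  781777/172800 69193/14400 13619/2880 844183/172800
  4213/960 63761/14400 23123/4800 41423/8640

Answer: 41423/8640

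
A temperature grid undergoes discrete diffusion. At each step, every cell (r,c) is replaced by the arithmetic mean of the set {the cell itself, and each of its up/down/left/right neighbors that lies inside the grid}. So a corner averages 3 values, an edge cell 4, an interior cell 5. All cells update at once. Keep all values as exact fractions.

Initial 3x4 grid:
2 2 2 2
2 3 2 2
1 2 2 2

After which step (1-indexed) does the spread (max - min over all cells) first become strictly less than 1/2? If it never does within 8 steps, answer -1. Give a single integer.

Step 1: max=9/4, min=5/3, spread=7/12
Step 2: max=213/100, min=17/9, spread=217/900
  -> spread < 1/2 first at step 2
Step 3: max=5063/2400, min=262/135, spread=3647/21600
Step 4: max=16649/8000, min=32221/16200, spread=59729/648000
Step 5: max=4464997/2160000, min=1947569/972000, spread=1233593/19440000
Step 6: max=11138027/5400000, min=58857623/29160000, spread=3219307/72900000
Step 7: max=1599804817/777600000, min=7084548989/3499200000, spread=1833163/55987200
Step 8: max=95845070003/46656000000, min=426252414451/209952000000, spread=80806409/3359232000

Answer: 2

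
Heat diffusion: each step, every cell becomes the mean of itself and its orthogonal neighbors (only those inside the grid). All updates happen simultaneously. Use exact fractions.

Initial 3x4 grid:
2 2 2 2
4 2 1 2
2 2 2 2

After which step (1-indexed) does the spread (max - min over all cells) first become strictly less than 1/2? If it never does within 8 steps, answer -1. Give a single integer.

Answer: 3

Derivation:
Step 1: max=8/3, min=7/4, spread=11/12
Step 2: max=301/120, min=11/6, spread=27/40
Step 3: max=5077/2160, min=1777/960, spread=863/1728
  -> spread < 1/2 first at step 3
Step 4: max=198737/86400, min=108179/57600, spread=72937/172800
Step 5: max=11652091/5184000, min=6569689/3456000, spread=719023/2073600
Step 6: max=689163449/311040000, min=399093131/207360000, spread=36209501/124416000
Step 7: max=40833056611/18662400000, min=24221252449/12441600000, spread=72018847/298598400
Step 8: max=2426472239249/1119744000000, min=1467316049891/746496000000, spread=18039853153/89579520000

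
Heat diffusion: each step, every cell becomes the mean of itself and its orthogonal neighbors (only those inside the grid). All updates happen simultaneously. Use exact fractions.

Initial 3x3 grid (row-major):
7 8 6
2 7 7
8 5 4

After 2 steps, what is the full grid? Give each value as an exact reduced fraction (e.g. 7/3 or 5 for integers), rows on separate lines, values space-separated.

Answer: 56/9 191/30 20/3
337/60 154/25 181/30
17/3 83/15 52/9

Derivation:
After step 1:
  17/3 7 7
  6 29/5 6
  5 6 16/3
After step 2:
  56/9 191/30 20/3
  337/60 154/25 181/30
  17/3 83/15 52/9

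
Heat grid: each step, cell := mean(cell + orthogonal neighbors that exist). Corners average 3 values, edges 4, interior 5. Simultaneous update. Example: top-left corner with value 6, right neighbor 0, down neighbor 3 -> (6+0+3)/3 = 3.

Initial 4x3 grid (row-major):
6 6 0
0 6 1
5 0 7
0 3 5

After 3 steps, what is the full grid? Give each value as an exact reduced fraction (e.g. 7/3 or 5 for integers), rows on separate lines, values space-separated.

Answer: 319/90 26753/7200 7001/2160
4253/1200 18929/6000 25493/7200
4837/1800 20419/6000 2597/800
3071/1080 2591/900 2609/720

Derivation:
After step 1:
  4 9/2 7/3
  17/4 13/5 7/2
  5/4 21/5 13/4
  8/3 2 5
After step 2:
  17/4 403/120 31/9
  121/40 381/100 701/240
  371/120 133/50 319/80
  71/36 52/15 41/12
After step 3:
  319/90 26753/7200 7001/2160
  4253/1200 18929/6000 25493/7200
  4837/1800 20419/6000 2597/800
  3071/1080 2591/900 2609/720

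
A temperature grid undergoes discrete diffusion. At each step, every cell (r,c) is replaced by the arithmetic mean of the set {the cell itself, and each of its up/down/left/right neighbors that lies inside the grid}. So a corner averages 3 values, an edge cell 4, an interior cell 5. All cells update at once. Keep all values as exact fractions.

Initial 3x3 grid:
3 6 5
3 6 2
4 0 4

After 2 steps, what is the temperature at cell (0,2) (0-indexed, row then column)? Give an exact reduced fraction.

Step 1: cell (0,2) = 13/3
Step 2: cell (0,2) = 163/36
Full grid after step 2:
  13/3 251/60 163/36
  103/30 403/100 839/240
  59/18 337/120 13/4

Answer: 163/36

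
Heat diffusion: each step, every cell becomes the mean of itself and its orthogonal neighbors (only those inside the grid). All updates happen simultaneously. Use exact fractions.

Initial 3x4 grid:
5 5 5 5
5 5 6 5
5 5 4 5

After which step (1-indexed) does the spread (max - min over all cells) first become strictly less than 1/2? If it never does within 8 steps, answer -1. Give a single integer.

Step 1: max=21/4, min=14/3, spread=7/12
Step 2: max=31/6, min=233/48, spread=5/16
  -> spread < 1/2 first at step 2
Step 3: max=12289/2400, min=533/108, spread=4001/21600
Step 4: max=24407/4800, min=1072759/216000, spread=6389/54000
Step 5: max=303881/60000, min=84097/16875, spread=1753/21600
Step 6: max=785656693/155520000, min=194194517/38880000, spread=71029/1244160
Step 7: max=19603847473/3888000000, min=4862507587/972000000, spread=410179/10368000
Step 8: max=2820315419933/559872000000, min=700796386577/139968000000, spread=45679663/1492992000

Answer: 2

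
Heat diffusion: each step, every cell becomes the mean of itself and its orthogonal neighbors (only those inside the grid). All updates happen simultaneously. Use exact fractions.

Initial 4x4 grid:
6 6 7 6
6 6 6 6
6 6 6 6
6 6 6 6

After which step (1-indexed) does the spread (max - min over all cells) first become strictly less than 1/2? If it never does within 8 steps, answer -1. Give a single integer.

Answer: 1

Derivation:
Step 1: max=19/3, min=6, spread=1/3
  -> spread < 1/2 first at step 1
Step 2: max=751/120, min=6, spread=31/120
Step 3: max=6691/1080, min=6, spread=211/1080
Step 4: max=664843/108000, min=6, spread=16843/108000
Step 5: max=5970643/972000, min=54079/9000, spread=130111/972000
Step 6: max=178602367/29160000, min=3247159/540000, spread=3255781/29160000
Step 7: max=5349153691/874800000, min=3251107/540000, spread=82360351/874800000
Step 8: max=160215316891/26244000000, min=585706441/97200000, spread=2074577821/26244000000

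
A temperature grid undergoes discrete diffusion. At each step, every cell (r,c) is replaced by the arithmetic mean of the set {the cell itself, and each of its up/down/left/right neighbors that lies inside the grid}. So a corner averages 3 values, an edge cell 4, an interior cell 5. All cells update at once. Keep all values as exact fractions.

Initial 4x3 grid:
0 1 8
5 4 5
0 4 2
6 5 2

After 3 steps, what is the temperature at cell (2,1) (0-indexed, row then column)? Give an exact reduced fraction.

Step 1: cell (2,1) = 3
Step 2: cell (2,1) = 361/100
Step 3: cell (2,1) = 20599/6000
Full grid after step 3:
  2131/720 48821/14400 8473/2160
  451/150 21019/6000 3431/900
  6127/1800 20599/6000 2209/600
  1517/432 52121/14400 503/144

Answer: 20599/6000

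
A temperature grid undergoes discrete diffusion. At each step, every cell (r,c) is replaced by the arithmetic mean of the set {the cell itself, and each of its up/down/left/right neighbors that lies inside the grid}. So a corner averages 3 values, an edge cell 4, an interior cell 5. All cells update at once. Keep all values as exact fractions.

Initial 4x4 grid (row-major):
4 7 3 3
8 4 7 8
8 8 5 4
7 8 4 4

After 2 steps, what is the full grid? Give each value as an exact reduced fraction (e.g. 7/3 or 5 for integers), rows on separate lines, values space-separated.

Answer: 101/18 679/120 587/120 91/18
1613/240 293/50 283/50 1249/240
1681/240 67/10 281/50 407/80
133/18 197/30 27/5 29/6

Derivation:
After step 1:
  19/3 9/2 5 14/3
  6 34/5 27/5 11/2
  31/4 33/5 28/5 21/4
  23/3 27/4 21/4 4
After step 2:
  101/18 679/120 587/120 91/18
  1613/240 293/50 283/50 1249/240
  1681/240 67/10 281/50 407/80
  133/18 197/30 27/5 29/6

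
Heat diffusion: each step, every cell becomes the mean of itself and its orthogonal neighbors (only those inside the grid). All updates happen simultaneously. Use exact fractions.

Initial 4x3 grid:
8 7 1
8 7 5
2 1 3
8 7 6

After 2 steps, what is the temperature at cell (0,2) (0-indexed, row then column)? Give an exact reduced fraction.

Answer: 169/36

Derivation:
Step 1: cell (0,2) = 13/3
Step 2: cell (0,2) = 169/36
Full grid after step 2:
  59/9 467/80 169/36
  91/15 128/25 1061/240
  31/6 118/25 205/48
  191/36 41/8 175/36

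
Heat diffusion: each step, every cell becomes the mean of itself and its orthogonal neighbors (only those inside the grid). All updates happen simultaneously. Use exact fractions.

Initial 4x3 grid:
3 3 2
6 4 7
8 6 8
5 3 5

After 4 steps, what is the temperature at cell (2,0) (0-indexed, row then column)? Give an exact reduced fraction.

Step 1: cell (2,0) = 25/4
Step 2: cell (2,0) = 679/120
Step 3: cell (2,0) = 989/180
Step 4: cell (2,0) = 115421/21600
Full grid after step 4:
  4921/1080 13093/2880 19759/4320
  7163/1440 59251/12000 14401/2880
  115421/21600 388861/72000 232267/43200
  142193/25920 947693/172800 143063/25920

Answer: 115421/21600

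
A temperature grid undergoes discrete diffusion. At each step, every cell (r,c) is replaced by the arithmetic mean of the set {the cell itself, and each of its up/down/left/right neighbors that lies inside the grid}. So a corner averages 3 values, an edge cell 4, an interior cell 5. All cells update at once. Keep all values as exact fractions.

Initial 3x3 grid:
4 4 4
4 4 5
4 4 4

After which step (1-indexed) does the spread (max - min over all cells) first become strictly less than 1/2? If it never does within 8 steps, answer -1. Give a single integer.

Answer: 1

Derivation:
Step 1: max=13/3, min=4, spread=1/3
  -> spread < 1/2 first at step 1
Step 2: max=1027/240, min=4, spread=67/240
Step 3: max=9077/2160, min=807/200, spread=1807/10800
Step 4: max=3613963/864000, min=21961/5400, spread=33401/288000
Step 5: max=32333933/7776000, min=2203391/540000, spread=3025513/38880000
Step 6: max=12906526867/3110400000, min=117955949/28800000, spread=53531/995328
Step 7: max=772528925849/186624000000, min=31895116051/7776000000, spread=450953/11943936
Step 8: max=46298663560603/11197440000000, min=3833488610519/933120000000, spread=3799043/143327232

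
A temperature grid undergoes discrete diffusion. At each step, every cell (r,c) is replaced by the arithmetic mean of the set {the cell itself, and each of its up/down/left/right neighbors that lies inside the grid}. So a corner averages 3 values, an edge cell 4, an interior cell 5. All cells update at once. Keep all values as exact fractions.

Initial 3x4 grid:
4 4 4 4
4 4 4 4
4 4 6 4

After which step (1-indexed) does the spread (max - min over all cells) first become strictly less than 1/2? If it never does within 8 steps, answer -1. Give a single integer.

Step 1: max=14/3, min=4, spread=2/3
Step 2: max=271/60, min=4, spread=31/60
Step 3: max=2371/540, min=4, spread=211/540
  -> spread < 1/2 first at step 3
Step 4: max=232897/54000, min=3647/900, spread=14077/54000
Step 5: max=2084407/486000, min=219683/54000, spread=5363/24300
Step 6: max=62060809/14580000, min=122869/30000, spread=93859/583200
Step 7: max=3709474481/874800000, min=199736467/48600000, spread=4568723/34992000
Step 8: max=221732435629/52488000000, min=6013618889/1458000000, spread=8387449/83980800

Answer: 3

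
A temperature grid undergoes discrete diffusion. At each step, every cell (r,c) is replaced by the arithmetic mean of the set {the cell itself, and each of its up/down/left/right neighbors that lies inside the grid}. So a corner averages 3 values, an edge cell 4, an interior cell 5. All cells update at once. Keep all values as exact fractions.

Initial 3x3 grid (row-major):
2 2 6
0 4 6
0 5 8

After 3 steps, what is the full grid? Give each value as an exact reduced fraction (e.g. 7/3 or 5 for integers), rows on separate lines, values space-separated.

Answer: 329/135 8273/2400 4697/1080
6173/2400 7177/2000 477/100
6019/2160 6257/1600 10469/2160

Derivation:
After step 1:
  4/3 7/2 14/3
  3/2 17/5 6
  5/3 17/4 19/3
After step 2:
  19/9 129/40 85/18
  79/40 373/100 51/10
  89/36 313/80 199/36
After step 3:
  329/135 8273/2400 4697/1080
  6173/2400 7177/2000 477/100
  6019/2160 6257/1600 10469/2160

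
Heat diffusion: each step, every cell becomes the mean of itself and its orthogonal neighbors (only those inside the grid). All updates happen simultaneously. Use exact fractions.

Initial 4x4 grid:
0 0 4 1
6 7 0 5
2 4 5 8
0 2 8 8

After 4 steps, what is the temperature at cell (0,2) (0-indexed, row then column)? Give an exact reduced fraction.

Step 1: cell (0,2) = 5/4
Step 2: cell (0,2) = 173/60
Step 3: cell (0,2) = 5129/1800
Step 4: cell (0,2) = 175241/54000
Full grid after step 4:
  63287/21600 52933/18000 175241/54000 55319/16200
  220177/72000 68087/20000 169157/45000 14156/3375
  710867/216000 16943/4500 278479/60000 22859/4500
  27283/8100 868637/216000 358439/72000 13421/2400

Answer: 175241/54000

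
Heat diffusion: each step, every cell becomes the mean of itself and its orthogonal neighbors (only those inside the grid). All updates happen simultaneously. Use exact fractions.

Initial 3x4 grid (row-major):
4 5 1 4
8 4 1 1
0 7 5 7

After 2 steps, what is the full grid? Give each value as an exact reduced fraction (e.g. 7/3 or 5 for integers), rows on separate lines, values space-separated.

After step 1:
  17/3 7/2 11/4 2
  4 5 12/5 13/4
  5 4 5 13/3
After step 2:
  79/18 203/48 213/80 8/3
  59/12 189/50 92/25 719/240
  13/3 19/4 59/15 151/36

Answer: 79/18 203/48 213/80 8/3
59/12 189/50 92/25 719/240
13/3 19/4 59/15 151/36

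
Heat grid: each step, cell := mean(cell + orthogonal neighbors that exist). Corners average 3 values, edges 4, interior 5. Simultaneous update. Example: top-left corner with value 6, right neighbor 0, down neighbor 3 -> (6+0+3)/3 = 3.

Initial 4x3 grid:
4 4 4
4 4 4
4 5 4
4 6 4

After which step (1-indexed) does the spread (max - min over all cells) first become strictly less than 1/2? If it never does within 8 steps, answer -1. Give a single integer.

Step 1: max=19/4, min=4, spread=3/4
Step 2: max=1121/240, min=4, spread=161/240
Step 3: max=65491/14400, min=1621/400, spread=1427/2880
  -> spread < 1/2 first at step 3
Step 4: max=3891929/864000, min=97979/24000, spread=72937/172800
Step 5: max=231188491/51840000, min=5922581/1440000, spread=719023/2073600
Step 6: max=13779247169/3110400000, min=119203793/28800000, spread=36209501/124416000
Step 7: max=821892652771/186624000000, min=21580024261/5184000000, spread=72018847/298598400
Step 8: max=49086150922889/11197440000000, min=1300865813299/311040000000, spread=18039853153/89579520000

Answer: 3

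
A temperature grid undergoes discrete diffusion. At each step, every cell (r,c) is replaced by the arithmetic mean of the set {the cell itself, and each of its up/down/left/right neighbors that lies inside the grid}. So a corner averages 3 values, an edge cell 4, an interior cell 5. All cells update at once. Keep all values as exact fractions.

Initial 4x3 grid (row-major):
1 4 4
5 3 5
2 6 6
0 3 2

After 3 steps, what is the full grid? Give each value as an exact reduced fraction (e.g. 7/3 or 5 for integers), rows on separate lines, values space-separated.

After step 1:
  10/3 3 13/3
  11/4 23/5 9/2
  13/4 4 19/4
  5/3 11/4 11/3
After step 2:
  109/36 229/60 71/18
  209/60 377/100 1091/240
  35/12 387/100 203/48
  23/9 145/48 67/18
After step 3:
  1859/540 13103/3600 8861/2160
  5939/1800 23383/6000 29681/7200
  11543/3600 2671/750 29461/7200
  1223/432 47407/14400 395/108

Answer: 1859/540 13103/3600 8861/2160
5939/1800 23383/6000 29681/7200
11543/3600 2671/750 29461/7200
1223/432 47407/14400 395/108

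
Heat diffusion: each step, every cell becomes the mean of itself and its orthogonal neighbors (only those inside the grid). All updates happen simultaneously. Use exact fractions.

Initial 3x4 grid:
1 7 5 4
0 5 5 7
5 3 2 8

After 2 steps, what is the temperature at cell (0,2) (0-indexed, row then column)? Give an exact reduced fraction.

Step 1: cell (0,2) = 21/4
Step 2: cell (0,2) = 1193/240
Full grid after step 2:
  119/36 197/48 1193/240 199/36
  145/48 99/25 491/100 109/20
  55/18 179/48 1123/240 97/18

Answer: 1193/240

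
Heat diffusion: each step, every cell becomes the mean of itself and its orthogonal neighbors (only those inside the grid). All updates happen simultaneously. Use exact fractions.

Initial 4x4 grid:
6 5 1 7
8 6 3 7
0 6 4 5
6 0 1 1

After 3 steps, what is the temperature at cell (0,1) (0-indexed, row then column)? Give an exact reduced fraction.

Answer: 869/180

Derivation:
Step 1: cell (0,1) = 9/2
Step 2: cell (0,1) = 613/120
Step 3: cell (0,1) = 869/180
Full grid after step 3:
  5713/1080 869/180 356/75 3359/720
  3431/720 14329/3000 8669/2000 10897/2400
  1687/400 7339/2000 11323/3000 26627/7200
  2329/720 2559/800 20327/7200 3379/1080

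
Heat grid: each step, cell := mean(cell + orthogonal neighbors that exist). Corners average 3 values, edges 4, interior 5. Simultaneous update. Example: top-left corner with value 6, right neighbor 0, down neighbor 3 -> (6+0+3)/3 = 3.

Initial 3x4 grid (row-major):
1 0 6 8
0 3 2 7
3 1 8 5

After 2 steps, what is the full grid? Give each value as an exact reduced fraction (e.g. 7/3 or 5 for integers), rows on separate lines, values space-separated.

After step 1:
  1/3 5/2 4 7
  7/4 6/5 26/5 11/2
  4/3 15/4 4 20/3
After step 2:
  55/36 241/120 187/40 11/2
  277/240 72/25 199/50 731/120
  41/18 617/240 1177/240 97/18

Answer: 55/36 241/120 187/40 11/2
277/240 72/25 199/50 731/120
41/18 617/240 1177/240 97/18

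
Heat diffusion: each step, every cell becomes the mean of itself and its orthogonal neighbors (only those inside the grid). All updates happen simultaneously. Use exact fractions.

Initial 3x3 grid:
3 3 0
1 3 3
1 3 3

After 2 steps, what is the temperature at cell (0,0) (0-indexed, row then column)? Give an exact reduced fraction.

Answer: 79/36

Derivation:
Step 1: cell (0,0) = 7/3
Step 2: cell (0,0) = 79/36
Full grid after step 2:
  79/36 551/240 13/6
  43/20 58/25 197/80
  37/18 293/120 31/12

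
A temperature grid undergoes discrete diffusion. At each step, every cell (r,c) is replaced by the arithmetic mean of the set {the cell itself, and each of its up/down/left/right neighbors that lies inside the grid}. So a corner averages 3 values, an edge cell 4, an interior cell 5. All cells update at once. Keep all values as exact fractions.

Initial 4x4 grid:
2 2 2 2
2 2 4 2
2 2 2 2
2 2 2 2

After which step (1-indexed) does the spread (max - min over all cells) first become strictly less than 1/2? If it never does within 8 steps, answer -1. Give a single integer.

Step 1: max=5/2, min=2, spread=1/2
Step 2: max=61/25, min=2, spread=11/25
  -> spread < 1/2 first at step 2
Step 3: max=2767/1200, min=2, spread=367/1200
Step 4: max=12371/5400, min=613/300, spread=1337/5400
Step 5: max=365669/162000, min=18469/9000, spread=33227/162000
Step 6: max=10934327/4860000, min=112049/54000, spread=849917/4860000
Step 7: max=325314347/145800000, min=1688533/810000, spread=21378407/145800000
Step 8: max=9714462371/4374000000, min=509688343/243000000, spread=540072197/4374000000

Answer: 2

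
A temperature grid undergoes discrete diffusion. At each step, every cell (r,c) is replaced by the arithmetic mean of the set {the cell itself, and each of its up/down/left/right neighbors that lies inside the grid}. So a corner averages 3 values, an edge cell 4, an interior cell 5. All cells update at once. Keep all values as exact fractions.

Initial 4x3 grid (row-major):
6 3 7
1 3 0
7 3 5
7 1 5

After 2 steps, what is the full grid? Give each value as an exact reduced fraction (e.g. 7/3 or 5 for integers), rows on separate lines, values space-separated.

After step 1:
  10/3 19/4 10/3
  17/4 2 15/4
  9/2 19/5 13/4
  5 4 11/3
After step 2:
  37/9 161/48 71/18
  169/48 371/100 37/12
  351/80 351/100 217/60
  9/2 247/60 131/36

Answer: 37/9 161/48 71/18
169/48 371/100 37/12
351/80 351/100 217/60
9/2 247/60 131/36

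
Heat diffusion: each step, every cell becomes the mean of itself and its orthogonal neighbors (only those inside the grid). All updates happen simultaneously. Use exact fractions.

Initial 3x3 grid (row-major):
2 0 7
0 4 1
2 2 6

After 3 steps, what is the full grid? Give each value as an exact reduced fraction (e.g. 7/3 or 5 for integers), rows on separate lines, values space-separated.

Answer: 3829/2160 37333/14400 6019/2160
853/400 13771/6000 23329/7200
2137/1080 20129/7200 133/45

Derivation:
After step 1:
  2/3 13/4 8/3
  2 7/5 9/2
  4/3 7/2 3
After step 2:
  71/36 479/240 125/36
  27/20 293/100 347/120
  41/18 277/120 11/3
After step 3:
  3829/2160 37333/14400 6019/2160
  853/400 13771/6000 23329/7200
  2137/1080 20129/7200 133/45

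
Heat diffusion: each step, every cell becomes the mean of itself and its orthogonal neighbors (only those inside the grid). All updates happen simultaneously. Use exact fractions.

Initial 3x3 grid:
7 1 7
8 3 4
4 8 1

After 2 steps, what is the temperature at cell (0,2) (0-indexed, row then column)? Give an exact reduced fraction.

Step 1: cell (0,2) = 4
Step 2: cell (0,2) = 49/12
Full grid after step 2:
  46/9 559/120 49/12
  223/40 451/100 1013/240
  97/18 99/20 145/36

Answer: 49/12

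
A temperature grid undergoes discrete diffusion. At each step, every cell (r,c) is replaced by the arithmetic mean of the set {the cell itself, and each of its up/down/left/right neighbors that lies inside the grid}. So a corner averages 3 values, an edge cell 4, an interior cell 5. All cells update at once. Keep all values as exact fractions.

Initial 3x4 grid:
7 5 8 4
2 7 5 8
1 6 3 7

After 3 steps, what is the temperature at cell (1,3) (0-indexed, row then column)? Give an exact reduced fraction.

Answer: 21251/3600

Derivation:
Step 1: cell (1,3) = 6
Step 2: cell (1,3) = 373/60
Step 3: cell (1,3) = 21251/3600
Full grid after step 3:
  1075/216 40087/7200 42127/7200 13357/2160
  66869/14400 7489/1500 34561/6000 21251/3600
  199/48 5677/1200 1057/200 2087/360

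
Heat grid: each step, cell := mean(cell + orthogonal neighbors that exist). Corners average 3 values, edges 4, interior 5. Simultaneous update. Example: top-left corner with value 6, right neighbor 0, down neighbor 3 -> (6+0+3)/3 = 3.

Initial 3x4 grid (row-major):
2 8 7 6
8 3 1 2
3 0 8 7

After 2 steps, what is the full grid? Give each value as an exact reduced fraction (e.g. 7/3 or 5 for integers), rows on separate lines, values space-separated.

Answer: 5 41/8 197/40 29/6
53/12 207/50 217/50 283/60
67/18 91/24 521/120 41/9

Derivation:
After step 1:
  6 5 11/2 5
  4 4 21/5 4
  11/3 7/2 4 17/3
After step 2:
  5 41/8 197/40 29/6
  53/12 207/50 217/50 283/60
  67/18 91/24 521/120 41/9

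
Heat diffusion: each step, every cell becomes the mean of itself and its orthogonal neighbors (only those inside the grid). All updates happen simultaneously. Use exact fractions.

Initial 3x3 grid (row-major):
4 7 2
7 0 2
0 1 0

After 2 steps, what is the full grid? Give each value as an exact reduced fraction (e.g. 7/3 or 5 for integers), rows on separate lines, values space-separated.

After step 1:
  6 13/4 11/3
  11/4 17/5 1
  8/3 1/4 1
After step 2:
  4 979/240 95/36
  889/240 213/100 34/15
  17/9 439/240 3/4

Answer: 4 979/240 95/36
889/240 213/100 34/15
17/9 439/240 3/4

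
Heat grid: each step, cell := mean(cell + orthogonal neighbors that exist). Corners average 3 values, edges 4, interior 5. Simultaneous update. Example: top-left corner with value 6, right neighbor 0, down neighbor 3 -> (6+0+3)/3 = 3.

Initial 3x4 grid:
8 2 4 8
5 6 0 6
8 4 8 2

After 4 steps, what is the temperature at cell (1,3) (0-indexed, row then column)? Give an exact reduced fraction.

Answer: 507187/108000

Derivation:
Step 1: cell (1,3) = 4
Step 2: cell (1,3) = 151/30
Step 3: cell (1,3) = 7943/1800
Step 4: cell (1,3) = 507187/108000
Full grid after step 4:
  224363/43200 56993/12000 170269/36000 48767/10800
  4469161/864000 1828439/360000 204383/45000 507187/108000
  707189/129600 134453/27000 262091/54000 36919/8100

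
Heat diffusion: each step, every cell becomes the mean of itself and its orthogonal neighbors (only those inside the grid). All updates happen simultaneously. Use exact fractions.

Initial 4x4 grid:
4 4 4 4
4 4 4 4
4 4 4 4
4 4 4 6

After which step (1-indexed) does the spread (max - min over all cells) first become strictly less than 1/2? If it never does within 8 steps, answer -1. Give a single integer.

Answer: 3

Derivation:
Step 1: max=14/3, min=4, spread=2/3
Step 2: max=41/9, min=4, spread=5/9
Step 3: max=473/108, min=4, spread=41/108
  -> spread < 1/2 first at step 3
Step 4: max=14003/3240, min=4, spread=1043/3240
Step 5: max=414353/97200, min=4, spread=25553/97200
Step 6: max=12335459/2916000, min=36079/9000, spread=645863/2916000
Step 7: max=367561691/87480000, min=240971/60000, spread=16225973/87480000
Step 8: max=10975077983/2624400000, min=108701/27000, spread=409340783/2624400000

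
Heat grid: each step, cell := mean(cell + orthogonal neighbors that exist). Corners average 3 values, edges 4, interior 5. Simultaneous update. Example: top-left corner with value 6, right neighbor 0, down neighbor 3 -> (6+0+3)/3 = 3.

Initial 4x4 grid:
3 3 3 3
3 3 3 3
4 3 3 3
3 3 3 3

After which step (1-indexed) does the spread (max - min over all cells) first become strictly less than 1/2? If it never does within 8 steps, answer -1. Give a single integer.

Step 1: max=10/3, min=3, spread=1/3
  -> spread < 1/2 first at step 1
Step 2: max=391/120, min=3, spread=31/120
Step 3: max=3451/1080, min=3, spread=211/1080
Step 4: max=340843/108000, min=3, spread=16843/108000
Step 5: max=3054643/972000, min=27079/9000, spread=130111/972000
Step 6: max=91122367/29160000, min=1627159/540000, spread=3255781/29160000
Step 7: max=2724753691/874800000, min=1631107/540000, spread=82360351/874800000
Step 8: max=81483316891/26244000000, min=294106441/97200000, spread=2074577821/26244000000

Answer: 1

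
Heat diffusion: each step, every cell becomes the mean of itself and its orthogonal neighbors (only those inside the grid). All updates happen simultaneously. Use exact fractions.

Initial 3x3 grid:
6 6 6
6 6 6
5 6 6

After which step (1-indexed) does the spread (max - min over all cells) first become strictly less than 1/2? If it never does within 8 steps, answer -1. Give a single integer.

Answer: 1

Derivation:
Step 1: max=6, min=17/3, spread=1/3
  -> spread < 1/2 first at step 1
Step 2: max=6, min=103/18, spread=5/18
Step 3: max=6, min=1255/216, spread=41/216
Step 4: max=2149/360, min=75629/12960, spread=347/2592
Step 5: max=21443/3600, min=4558663/777600, spread=2921/31104
Step 6: max=2566517/432000, min=274107461/46656000, spread=24611/373248
Step 7: max=57663259/9720000, min=16477437967/2799360000, spread=207329/4478976
Step 8: max=3071598401/518400000, min=989739647549/167961600000, spread=1746635/53747712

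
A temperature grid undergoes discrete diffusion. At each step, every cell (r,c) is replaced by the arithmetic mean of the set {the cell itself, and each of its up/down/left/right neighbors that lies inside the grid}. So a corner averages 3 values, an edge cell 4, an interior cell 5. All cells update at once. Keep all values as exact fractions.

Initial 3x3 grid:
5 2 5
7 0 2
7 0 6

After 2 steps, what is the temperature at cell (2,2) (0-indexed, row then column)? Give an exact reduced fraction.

Answer: 55/18

Derivation:
Step 1: cell (2,2) = 8/3
Step 2: cell (2,2) = 55/18
Full grid after step 2:
  149/36 193/60 37/12
  977/240 329/100 667/240
  38/9 767/240 55/18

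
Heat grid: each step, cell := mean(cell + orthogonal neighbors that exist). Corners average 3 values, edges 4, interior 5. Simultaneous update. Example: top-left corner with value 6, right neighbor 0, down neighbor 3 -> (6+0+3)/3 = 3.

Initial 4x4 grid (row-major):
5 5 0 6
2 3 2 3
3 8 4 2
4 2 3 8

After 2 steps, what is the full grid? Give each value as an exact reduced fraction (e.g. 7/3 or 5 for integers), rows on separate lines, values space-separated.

After step 1:
  4 13/4 13/4 3
  13/4 4 12/5 13/4
  17/4 4 19/5 17/4
  3 17/4 17/4 13/3
After step 2:
  7/2 29/8 119/40 19/6
  31/8 169/50 167/50 129/40
  29/8 203/50 187/50 469/120
  23/6 31/8 499/120 77/18

Answer: 7/2 29/8 119/40 19/6
31/8 169/50 167/50 129/40
29/8 203/50 187/50 469/120
23/6 31/8 499/120 77/18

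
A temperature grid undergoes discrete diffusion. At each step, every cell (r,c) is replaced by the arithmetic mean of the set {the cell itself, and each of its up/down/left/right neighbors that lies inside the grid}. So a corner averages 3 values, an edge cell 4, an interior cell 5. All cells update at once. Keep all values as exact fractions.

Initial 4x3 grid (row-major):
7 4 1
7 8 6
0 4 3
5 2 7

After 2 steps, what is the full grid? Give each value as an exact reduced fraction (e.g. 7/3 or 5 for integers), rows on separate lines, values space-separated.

After step 1:
  6 5 11/3
  11/2 29/5 9/2
  4 17/5 5
  7/3 9/2 4
After step 2:
  11/2 307/60 79/18
  213/40 121/25 569/120
  457/120 227/50 169/40
  65/18 427/120 9/2

Answer: 11/2 307/60 79/18
213/40 121/25 569/120
457/120 227/50 169/40
65/18 427/120 9/2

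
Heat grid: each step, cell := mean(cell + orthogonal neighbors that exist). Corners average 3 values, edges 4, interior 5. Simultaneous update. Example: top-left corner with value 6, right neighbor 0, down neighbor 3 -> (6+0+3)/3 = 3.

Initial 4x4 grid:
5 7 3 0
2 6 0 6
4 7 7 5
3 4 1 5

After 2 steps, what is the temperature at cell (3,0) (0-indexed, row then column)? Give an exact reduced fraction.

Step 1: cell (3,0) = 11/3
Step 2: cell (3,0) = 137/36
Full grid after step 2:
  85/18 1009/240 303/80 11/4
  1039/240 239/50 361/100 159/40
  1051/240 87/20 24/5 97/24
  137/36 259/60 47/12 41/9

Answer: 137/36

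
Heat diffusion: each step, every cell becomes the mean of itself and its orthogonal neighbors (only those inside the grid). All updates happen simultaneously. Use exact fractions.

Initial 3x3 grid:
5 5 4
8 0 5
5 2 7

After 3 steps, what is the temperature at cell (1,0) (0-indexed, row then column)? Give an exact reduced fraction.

Step 1: cell (1,0) = 9/2
Step 2: cell (1,0) = 39/8
Step 3: cell (1,0) = 711/160
Full grid after step 3:
  169/36 6179/1440 931/216
  711/160 2633/600 1471/360
  9/2 5969/1440 913/216

Answer: 711/160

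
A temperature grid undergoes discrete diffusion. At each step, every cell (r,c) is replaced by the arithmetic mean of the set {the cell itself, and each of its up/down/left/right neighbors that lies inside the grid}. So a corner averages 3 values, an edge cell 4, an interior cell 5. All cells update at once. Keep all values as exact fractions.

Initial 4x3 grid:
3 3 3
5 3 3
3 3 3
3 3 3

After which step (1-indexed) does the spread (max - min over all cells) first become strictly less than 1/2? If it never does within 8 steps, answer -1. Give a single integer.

Step 1: max=11/3, min=3, spread=2/3
Step 2: max=211/60, min=3, spread=31/60
Step 3: max=1831/540, min=3, spread=211/540
  -> spread < 1/2 first at step 3
Step 4: max=178897/54000, min=2747/900, spread=14077/54000
Step 5: max=1598407/486000, min=165683/54000, spread=5363/24300
Step 6: max=47480809/14580000, min=92869/30000, spread=93859/583200
Step 7: max=2834674481/874800000, min=151136467/48600000, spread=4568723/34992000
Step 8: max=169244435629/52488000000, min=4555618889/1458000000, spread=8387449/83980800

Answer: 3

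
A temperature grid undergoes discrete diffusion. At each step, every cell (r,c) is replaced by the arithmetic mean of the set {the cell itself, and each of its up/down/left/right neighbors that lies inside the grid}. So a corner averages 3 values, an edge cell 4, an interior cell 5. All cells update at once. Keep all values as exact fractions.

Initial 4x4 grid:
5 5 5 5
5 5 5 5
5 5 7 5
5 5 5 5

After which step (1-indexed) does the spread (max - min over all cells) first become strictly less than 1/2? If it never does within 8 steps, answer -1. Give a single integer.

Step 1: max=11/2, min=5, spread=1/2
Step 2: max=136/25, min=5, spread=11/25
  -> spread < 1/2 first at step 2
Step 3: max=6367/1200, min=5, spread=367/1200
Step 4: max=28571/5400, min=1513/300, spread=1337/5400
Step 5: max=851669/162000, min=45469/9000, spread=33227/162000
Step 6: max=25514327/4860000, min=274049/54000, spread=849917/4860000
Step 7: max=762714347/145800000, min=4118533/810000, spread=21378407/145800000
Step 8: max=22836462371/4374000000, min=1238688343/243000000, spread=540072197/4374000000

Answer: 2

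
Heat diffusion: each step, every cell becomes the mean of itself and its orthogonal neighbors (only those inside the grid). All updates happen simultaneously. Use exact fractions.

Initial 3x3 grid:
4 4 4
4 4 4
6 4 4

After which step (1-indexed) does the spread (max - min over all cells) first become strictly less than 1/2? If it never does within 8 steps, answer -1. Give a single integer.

Answer: 3

Derivation:
Step 1: max=14/3, min=4, spread=2/3
Step 2: max=41/9, min=4, spread=5/9
Step 3: max=473/108, min=4, spread=41/108
  -> spread < 1/2 first at step 3
Step 4: max=28051/6480, min=731/180, spread=347/1296
Step 5: max=1662137/388800, min=7357/1800, spread=2921/15552
Step 6: max=99140539/23328000, min=889483/216000, spread=24611/186624
Step 7: max=5917442033/1399680000, min=20096741/4860000, spread=207329/2239488
Step 8: max=353953152451/83980800000, min=1075601599/259200000, spread=1746635/26873856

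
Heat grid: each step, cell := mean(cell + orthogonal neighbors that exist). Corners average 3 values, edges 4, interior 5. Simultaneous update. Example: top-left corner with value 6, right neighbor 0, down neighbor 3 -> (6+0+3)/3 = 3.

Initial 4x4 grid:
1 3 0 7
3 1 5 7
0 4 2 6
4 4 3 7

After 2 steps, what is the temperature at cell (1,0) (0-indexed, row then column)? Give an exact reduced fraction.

Step 1: cell (1,0) = 5/4
Step 2: cell (1,0) = 143/60
Full grid after step 2:
  29/18 79/30 19/6 44/9
  143/60 109/50 101/25 233/48
  133/60 159/50 187/50 253/48
  55/18 757/240 205/48 89/18

Answer: 143/60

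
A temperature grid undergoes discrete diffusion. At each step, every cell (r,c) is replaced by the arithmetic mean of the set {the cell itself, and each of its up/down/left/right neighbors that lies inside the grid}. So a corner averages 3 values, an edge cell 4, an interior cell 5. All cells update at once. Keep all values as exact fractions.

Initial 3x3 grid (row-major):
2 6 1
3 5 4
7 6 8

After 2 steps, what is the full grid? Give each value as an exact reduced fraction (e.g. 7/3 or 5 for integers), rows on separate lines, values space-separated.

Answer: 137/36 469/120 35/9
361/80 471/100 569/120
193/36 679/120 17/3

Derivation:
After step 1:
  11/3 7/2 11/3
  17/4 24/5 9/2
  16/3 13/2 6
After step 2:
  137/36 469/120 35/9
  361/80 471/100 569/120
  193/36 679/120 17/3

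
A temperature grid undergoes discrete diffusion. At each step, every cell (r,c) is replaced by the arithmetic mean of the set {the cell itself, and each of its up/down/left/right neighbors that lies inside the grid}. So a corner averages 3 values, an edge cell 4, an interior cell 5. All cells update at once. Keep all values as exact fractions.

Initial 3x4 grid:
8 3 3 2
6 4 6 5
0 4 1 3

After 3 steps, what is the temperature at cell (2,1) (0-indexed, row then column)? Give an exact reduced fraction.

Answer: 24929/7200

Derivation:
Step 1: cell (2,1) = 9/4
Step 2: cell (2,1) = 821/240
Step 3: cell (2,1) = 24929/7200
Full grid after step 3:
  5033/1080 3863/900 14257/3600 1967/540
  3341/800 8129/2000 21917/6000 817/225
  8141/2160 24929/7200 8363/2400 2441/720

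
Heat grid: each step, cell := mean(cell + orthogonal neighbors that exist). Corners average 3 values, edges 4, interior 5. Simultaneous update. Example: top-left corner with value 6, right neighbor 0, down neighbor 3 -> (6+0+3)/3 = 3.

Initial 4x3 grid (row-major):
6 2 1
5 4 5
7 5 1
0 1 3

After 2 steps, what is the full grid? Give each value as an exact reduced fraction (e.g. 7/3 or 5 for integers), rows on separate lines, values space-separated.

Answer: 157/36 289/80 26/9
1097/240 193/50 787/240
961/240 89/25 691/240
55/18 611/240 89/36

Derivation:
After step 1:
  13/3 13/4 8/3
  11/2 21/5 11/4
  17/4 18/5 7/2
  8/3 9/4 5/3
After step 2:
  157/36 289/80 26/9
  1097/240 193/50 787/240
  961/240 89/25 691/240
  55/18 611/240 89/36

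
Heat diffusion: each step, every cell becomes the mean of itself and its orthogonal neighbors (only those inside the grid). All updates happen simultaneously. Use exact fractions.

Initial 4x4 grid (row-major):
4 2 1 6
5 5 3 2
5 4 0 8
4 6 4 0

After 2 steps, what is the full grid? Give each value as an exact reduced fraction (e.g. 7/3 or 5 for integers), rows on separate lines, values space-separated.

After step 1:
  11/3 3 3 3
  19/4 19/5 11/5 19/4
  9/2 4 19/5 5/2
  5 9/2 5/2 4
After step 2:
  137/36 101/30 14/5 43/12
  1003/240 71/20 351/100 249/80
  73/16 103/25 3 301/80
  14/3 4 37/10 3

Answer: 137/36 101/30 14/5 43/12
1003/240 71/20 351/100 249/80
73/16 103/25 3 301/80
14/3 4 37/10 3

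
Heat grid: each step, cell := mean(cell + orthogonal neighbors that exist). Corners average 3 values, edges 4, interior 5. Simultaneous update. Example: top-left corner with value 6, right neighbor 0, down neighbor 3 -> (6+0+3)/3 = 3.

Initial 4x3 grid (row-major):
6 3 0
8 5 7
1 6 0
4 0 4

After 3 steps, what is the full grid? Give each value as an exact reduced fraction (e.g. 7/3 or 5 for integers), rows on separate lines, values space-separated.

Answer: 10513/2160 3303/800 8603/2160
31357/7200 4411/1000 25307/7200
29167/7200 3301/1000 25217/7200
6469/2160 7619/2400 5759/2160

Derivation:
After step 1:
  17/3 7/2 10/3
  5 29/5 3
  19/4 12/5 17/4
  5/3 7/2 4/3
After step 2:
  85/18 183/40 59/18
  1273/240 197/50 983/240
  829/240 207/50 659/240
  119/36 89/40 109/36
After step 3:
  10513/2160 3303/800 8603/2160
  31357/7200 4411/1000 25307/7200
  29167/7200 3301/1000 25217/7200
  6469/2160 7619/2400 5759/2160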